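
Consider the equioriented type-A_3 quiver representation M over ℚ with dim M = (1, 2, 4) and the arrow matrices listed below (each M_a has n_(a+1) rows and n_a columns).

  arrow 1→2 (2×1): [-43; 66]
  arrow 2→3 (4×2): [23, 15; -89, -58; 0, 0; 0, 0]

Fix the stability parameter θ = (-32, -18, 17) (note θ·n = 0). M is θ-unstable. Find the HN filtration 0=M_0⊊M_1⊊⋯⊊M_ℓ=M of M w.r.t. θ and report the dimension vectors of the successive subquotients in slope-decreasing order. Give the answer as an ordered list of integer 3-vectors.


Via rank(M_{q-1}∘⋯∘M_p): M ≅ I[1,3], I[2,3], I[3,3]^2.
μ_θ-semistable layers: μ^(1)=17; μ^(2)=-18; μ^(3)=-32

((0, 0, 4); (0, 2, 0); (1, 0, 0))


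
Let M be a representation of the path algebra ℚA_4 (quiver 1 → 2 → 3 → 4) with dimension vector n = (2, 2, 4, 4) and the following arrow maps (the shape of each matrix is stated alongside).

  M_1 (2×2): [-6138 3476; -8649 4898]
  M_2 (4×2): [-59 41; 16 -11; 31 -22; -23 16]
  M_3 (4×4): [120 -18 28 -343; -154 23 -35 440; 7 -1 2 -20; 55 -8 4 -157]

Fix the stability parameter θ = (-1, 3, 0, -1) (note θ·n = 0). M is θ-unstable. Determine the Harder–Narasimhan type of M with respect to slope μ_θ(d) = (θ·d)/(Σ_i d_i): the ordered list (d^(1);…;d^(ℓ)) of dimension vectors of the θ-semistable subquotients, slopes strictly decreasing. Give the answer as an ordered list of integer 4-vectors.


Barcode: M ≅ I[1,1], I[1,4], I[2,4], I[3,4]^2. HN layers by μ_θ (3 steps, strictly decreasing):
  μ^(1)=2/3; μ^(2)=-1/2; μ^(3)=-1

((0, 2, 2, 2); (0, 0, 2, 2); (2, 0, 0, 0))


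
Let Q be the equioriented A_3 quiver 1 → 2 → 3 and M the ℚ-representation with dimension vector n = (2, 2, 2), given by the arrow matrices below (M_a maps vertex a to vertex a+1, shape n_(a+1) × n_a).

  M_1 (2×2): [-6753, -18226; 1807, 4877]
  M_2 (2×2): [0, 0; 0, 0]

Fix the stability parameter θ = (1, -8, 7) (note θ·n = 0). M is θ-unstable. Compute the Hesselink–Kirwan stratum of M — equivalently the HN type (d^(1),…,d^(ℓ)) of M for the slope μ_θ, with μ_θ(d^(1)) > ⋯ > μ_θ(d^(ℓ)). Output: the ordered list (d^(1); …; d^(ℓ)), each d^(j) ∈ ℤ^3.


Interval decomposition of M: I[1,2]^2, I[3,3]^2.
HN type (ℓ=2): μ^(1)=7; μ^(2)=-7/2

((0, 0, 2); (2, 2, 0))


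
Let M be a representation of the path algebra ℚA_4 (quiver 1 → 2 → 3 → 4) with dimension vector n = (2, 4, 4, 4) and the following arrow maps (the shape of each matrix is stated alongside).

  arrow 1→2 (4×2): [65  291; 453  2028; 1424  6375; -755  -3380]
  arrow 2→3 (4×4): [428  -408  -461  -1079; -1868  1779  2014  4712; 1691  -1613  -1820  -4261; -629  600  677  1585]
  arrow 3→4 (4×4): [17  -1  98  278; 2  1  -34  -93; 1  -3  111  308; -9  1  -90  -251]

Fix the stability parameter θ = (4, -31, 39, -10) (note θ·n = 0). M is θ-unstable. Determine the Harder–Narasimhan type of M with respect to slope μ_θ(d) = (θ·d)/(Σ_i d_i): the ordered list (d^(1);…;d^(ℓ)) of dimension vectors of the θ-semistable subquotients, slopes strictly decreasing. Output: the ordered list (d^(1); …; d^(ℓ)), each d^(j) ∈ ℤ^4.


Interval decomposition of M: I[1,4]^2, I[2,4]^2.
HN type (ℓ=3): μ^(1)=29/2; μ^(2)=-27/2; μ^(3)=-31

((0, 0, 4, 4); (2, 2, 0, 0); (0, 2, 0, 0))


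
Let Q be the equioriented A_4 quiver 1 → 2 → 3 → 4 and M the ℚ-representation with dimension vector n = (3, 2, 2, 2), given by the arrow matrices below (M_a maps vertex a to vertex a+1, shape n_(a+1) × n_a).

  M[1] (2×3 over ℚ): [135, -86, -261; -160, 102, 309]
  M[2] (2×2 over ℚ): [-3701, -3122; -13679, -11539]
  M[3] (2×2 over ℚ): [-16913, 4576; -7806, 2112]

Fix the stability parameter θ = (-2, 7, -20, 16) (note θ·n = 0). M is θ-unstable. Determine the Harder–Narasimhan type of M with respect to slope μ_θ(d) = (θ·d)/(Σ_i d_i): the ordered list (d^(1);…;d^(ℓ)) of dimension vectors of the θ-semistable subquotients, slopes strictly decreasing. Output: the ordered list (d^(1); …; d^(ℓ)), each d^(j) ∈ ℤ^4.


Via rank(M_{q-1}∘⋯∘M_p): M ≅ I[1,1], I[1,3], I[1,4], I[4,4].
μ_θ-semistable layers: μ^(1)=16; μ^(2)=-2; μ^(3)=-5

((0, 0, 0, 2); (1, 0, 0, 0); (2, 2, 2, 0))


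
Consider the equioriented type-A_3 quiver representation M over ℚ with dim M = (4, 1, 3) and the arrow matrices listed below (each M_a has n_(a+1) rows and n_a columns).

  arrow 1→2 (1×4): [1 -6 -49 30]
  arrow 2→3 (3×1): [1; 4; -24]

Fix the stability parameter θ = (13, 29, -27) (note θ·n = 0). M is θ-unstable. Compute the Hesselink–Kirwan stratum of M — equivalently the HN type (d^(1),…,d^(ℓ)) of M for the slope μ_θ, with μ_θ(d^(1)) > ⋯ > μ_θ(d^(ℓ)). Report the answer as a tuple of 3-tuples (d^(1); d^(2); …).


Interval decomposition of M: I[1,1]^3, I[1,3], I[3,3]^2.
HN type (ℓ=3): μ^(1)=13; μ^(2)=5; μ^(3)=-27

((3, 0, 0); (1, 1, 1); (0, 0, 2))


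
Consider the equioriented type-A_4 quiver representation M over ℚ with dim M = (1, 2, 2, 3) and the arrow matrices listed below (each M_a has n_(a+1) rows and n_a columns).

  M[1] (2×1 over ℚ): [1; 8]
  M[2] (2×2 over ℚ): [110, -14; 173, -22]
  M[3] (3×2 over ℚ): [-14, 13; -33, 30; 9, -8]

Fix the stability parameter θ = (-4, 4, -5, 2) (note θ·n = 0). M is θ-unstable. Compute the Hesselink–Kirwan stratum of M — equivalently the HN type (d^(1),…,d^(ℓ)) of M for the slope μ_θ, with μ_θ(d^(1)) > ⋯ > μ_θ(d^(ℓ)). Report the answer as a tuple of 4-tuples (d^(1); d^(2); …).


Interval decomposition of M: I[1,4], I[2,4], I[4,4].
HN type (ℓ=3): μ^(1)=2; μ^(2)=-1/2; μ^(3)=-4

((0, 0, 0, 3); (0, 2, 2, 0); (1, 0, 0, 0))


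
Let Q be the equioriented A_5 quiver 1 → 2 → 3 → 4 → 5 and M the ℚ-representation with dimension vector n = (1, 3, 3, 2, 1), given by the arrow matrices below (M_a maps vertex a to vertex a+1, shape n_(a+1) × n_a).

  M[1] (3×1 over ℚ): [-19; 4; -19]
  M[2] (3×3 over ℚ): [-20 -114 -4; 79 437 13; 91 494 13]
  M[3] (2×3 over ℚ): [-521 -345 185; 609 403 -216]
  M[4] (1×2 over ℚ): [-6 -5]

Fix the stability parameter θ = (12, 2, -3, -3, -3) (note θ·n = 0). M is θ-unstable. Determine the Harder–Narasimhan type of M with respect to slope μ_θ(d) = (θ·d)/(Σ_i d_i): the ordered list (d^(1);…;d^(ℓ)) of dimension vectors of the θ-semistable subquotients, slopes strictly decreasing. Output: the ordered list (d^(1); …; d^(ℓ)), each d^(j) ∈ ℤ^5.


Barcode: M ≅ I[1,2], I[2,4], I[2,5], I[3,3]. HN layers by μ_θ (4 steps, strictly decreasing):
  μ^(1)=7; μ^(2)=-4/3; μ^(3)=-7/4; μ^(4)=-3

((1, 1, 0, 0, 0); (0, 1, 1, 1, 0); (0, 1, 1, 1, 1); (0, 0, 1, 0, 0))


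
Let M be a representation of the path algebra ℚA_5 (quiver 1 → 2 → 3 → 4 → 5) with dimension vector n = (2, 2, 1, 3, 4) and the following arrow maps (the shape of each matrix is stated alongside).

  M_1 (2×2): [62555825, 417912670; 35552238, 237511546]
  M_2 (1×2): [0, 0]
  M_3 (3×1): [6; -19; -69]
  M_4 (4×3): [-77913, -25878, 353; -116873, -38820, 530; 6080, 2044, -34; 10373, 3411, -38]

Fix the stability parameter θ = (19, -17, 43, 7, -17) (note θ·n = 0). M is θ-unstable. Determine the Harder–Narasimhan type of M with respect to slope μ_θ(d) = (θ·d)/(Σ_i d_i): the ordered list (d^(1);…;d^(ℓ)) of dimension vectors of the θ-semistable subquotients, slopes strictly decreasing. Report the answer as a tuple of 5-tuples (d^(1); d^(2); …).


Interval decomposition of M: I[1,2]^2, I[3,5], I[4,5]^2, I[5,5].
HN type (ℓ=4): μ^(1)=11; μ^(2)=1; μ^(3)=-5; μ^(4)=-17

((0, 0, 1, 1, 1); (2, 2, 0, 0, 0); (0, 0, 0, 2, 2); (0, 0, 0, 0, 1))


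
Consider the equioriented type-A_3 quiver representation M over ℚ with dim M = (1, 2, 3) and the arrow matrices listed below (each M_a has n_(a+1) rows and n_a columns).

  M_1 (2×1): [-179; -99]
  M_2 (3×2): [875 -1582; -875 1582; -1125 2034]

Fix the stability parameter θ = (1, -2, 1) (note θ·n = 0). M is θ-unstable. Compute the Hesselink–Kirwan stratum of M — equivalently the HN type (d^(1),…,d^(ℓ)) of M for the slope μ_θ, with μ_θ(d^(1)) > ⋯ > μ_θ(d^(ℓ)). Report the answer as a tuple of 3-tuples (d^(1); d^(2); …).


Barcode: M ≅ I[1,3], I[2,2], I[3,3]^2. HN layers by μ_θ (3 steps, strictly decreasing):
  μ^(1)=1; μ^(2)=-1/2; μ^(3)=-2

((0, 0, 3); (1, 1, 0); (0, 1, 0))


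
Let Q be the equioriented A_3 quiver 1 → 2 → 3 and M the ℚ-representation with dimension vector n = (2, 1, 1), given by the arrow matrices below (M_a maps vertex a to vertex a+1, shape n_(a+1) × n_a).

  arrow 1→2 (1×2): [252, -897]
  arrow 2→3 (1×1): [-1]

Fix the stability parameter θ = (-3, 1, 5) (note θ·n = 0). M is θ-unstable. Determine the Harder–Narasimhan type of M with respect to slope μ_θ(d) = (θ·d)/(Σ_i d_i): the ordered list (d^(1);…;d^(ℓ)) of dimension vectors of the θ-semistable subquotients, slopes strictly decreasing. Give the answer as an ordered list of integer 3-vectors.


Barcode: M ≅ I[1,1], I[1,3]. HN layers by μ_θ (3 steps, strictly decreasing):
  μ^(1)=5; μ^(2)=1; μ^(3)=-3

((0, 0, 1); (0, 1, 0); (2, 0, 0))


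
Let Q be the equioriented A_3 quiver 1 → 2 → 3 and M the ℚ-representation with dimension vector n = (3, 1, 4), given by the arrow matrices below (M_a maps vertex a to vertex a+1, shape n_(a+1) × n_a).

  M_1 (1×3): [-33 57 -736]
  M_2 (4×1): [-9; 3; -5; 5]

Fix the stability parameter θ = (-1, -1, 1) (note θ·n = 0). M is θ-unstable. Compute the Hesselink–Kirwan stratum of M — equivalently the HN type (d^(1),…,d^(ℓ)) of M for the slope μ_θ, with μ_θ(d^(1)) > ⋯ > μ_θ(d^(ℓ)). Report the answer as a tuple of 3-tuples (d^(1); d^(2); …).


Interval decomposition of M: I[1,1]^2, I[1,3], I[3,3]^3.
HN type (ℓ=2): μ^(1)=1; μ^(2)=-1

((0, 0, 4); (3, 1, 0))


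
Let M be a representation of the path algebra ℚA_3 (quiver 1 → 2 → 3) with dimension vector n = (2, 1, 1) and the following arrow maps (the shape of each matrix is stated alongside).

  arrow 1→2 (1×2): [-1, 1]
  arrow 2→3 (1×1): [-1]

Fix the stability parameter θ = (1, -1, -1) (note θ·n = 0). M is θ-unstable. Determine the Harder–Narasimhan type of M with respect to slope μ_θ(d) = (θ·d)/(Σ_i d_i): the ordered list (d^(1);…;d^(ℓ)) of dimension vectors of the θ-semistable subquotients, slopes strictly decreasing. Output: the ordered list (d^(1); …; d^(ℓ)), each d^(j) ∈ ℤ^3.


Barcode: M ≅ I[1,1], I[1,3]. HN layers by μ_θ (2 steps, strictly decreasing):
  μ^(1)=1; μ^(2)=-1/3

((1, 0, 0); (1, 1, 1))


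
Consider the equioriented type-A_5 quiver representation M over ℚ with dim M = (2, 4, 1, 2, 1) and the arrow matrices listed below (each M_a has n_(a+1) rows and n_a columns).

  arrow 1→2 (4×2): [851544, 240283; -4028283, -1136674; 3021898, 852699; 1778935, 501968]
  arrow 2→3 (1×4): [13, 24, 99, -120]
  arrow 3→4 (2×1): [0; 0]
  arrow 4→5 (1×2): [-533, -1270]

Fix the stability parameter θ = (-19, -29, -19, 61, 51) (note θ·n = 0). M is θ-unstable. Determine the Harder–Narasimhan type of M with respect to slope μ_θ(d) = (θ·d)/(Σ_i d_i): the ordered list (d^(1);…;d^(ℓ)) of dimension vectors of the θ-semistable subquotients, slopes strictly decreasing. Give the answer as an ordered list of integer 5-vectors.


Interval decomposition of M: I[1,2], I[1,3], I[2,2]^2, I[4,4], I[4,5].
HN type (ℓ=5): μ^(1)=61; μ^(2)=56; μ^(3)=-19; μ^(4)=-24; μ^(5)=-29

((0, 0, 0, 1, 0); (0, 0, 0, 1, 1); (0, 0, 1, 0, 0); (2, 2, 0, 0, 0); (0, 2, 0, 0, 0))


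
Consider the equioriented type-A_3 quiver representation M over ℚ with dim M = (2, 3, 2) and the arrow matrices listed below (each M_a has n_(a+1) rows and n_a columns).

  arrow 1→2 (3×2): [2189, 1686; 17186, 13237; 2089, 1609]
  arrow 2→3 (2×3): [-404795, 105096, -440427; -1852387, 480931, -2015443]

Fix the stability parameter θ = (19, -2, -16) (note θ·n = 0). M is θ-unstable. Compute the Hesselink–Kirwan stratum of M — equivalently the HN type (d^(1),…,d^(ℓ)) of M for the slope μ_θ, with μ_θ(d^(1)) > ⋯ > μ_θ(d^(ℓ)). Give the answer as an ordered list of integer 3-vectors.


Via rank(M_{q-1}∘⋯∘M_p): M ≅ I[1,2], I[1,3], I[2,3].
μ_θ-semistable layers: μ^(1)=17/2; μ^(2)=1/3; μ^(3)=-9

((1, 1, 0); (1, 1, 1); (0, 1, 1))


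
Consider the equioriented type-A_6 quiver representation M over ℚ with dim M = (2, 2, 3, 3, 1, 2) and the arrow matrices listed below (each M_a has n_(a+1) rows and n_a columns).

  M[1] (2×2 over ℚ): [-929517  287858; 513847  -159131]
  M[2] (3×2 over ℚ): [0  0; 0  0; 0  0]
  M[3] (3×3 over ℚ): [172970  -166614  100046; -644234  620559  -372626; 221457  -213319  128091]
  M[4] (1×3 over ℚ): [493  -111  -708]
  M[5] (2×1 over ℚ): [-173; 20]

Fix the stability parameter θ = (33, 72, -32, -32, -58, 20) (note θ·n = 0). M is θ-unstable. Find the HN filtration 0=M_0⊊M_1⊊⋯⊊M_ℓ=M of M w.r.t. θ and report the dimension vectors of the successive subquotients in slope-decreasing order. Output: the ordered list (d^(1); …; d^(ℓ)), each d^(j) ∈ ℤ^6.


Via rank(M_{q-1}∘⋯∘M_p): M ≅ I[1,2]^2, I[3,3], I[3,4], I[3,6], I[4,4], I[6,6].
μ_θ-semistable layers: μ^(1)=72; μ^(2)=33; μ^(3)=20; μ^(4)=-32; μ^(5)=-122/3

((0, 2, 0, 0, 0, 0); (2, 0, 0, 0, 0, 0); (0, 0, 0, 0, 0, 2); (0, 0, 2, 2, 0, 0); (0, 0, 1, 1, 1, 0))


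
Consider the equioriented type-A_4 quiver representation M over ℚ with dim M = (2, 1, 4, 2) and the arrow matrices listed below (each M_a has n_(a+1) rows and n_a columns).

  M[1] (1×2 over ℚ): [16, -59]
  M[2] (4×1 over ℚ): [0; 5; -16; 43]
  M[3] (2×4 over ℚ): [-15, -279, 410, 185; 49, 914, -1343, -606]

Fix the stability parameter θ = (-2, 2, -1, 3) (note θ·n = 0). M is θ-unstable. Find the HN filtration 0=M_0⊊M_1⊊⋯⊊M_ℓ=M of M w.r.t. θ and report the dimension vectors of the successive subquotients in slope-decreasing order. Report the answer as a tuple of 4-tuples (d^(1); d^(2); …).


Barcode: M ≅ I[1,1], I[1,3], I[3,3], I[3,4]^2. HN layers by μ_θ (4 steps, strictly decreasing):
  μ^(1)=3; μ^(2)=1/2; μ^(3)=-1; μ^(4)=-2

((0, 0, 0, 2); (0, 1, 1, 0); (0, 0, 3, 0); (2, 0, 0, 0))


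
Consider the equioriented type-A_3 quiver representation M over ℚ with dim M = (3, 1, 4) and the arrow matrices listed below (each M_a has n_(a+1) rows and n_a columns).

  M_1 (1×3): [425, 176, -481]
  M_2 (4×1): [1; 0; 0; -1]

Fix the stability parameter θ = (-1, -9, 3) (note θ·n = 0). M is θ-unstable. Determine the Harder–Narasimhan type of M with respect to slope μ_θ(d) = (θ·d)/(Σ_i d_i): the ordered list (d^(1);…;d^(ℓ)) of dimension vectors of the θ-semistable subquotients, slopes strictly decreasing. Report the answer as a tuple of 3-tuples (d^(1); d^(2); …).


Barcode: M ≅ I[1,1]^2, I[1,3], I[3,3]^3. HN layers by μ_θ (3 steps, strictly decreasing):
  μ^(1)=3; μ^(2)=-1; μ^(3)=-5

((0, 0, 4); (2, 0, 0); (1, 1, 0))


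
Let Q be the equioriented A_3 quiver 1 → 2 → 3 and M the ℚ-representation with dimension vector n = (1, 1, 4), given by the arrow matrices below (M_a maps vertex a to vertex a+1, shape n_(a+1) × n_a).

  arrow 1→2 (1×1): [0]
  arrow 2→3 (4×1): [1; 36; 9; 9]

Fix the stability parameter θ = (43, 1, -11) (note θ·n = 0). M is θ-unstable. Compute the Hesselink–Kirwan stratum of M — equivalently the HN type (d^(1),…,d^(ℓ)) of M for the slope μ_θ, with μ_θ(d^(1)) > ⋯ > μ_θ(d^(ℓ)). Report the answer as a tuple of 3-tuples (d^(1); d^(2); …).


Interval decomposition of M: I[1,1], I[2,3], I[3,3]^3.
HN type (ℓ=3): μ^(1)=43; μ^(2)=-5; μ^(3)=-11

((1, 0, 0); (0, 1, 1); (0, 0, 3))


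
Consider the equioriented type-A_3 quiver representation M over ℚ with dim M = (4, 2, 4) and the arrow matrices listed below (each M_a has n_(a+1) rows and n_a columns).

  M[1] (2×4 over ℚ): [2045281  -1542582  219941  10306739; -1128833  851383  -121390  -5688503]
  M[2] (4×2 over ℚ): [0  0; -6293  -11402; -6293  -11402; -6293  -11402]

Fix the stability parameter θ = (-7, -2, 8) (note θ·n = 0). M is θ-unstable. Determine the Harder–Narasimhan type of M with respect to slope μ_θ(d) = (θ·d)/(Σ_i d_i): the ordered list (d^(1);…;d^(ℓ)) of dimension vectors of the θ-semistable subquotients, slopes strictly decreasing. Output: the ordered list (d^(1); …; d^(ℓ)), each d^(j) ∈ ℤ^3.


Barcode: M ≅ I[1,1]^2, I[1,2], I[1,3], I[3,3]^3. HN layers by μ_θ (3 steps, strictly decreasing):
  μ^(1)=8; μ^(2)=-2; μ^(3)=-7

((0, 0, 4); (0, 2, 0); (4, 0, 0))


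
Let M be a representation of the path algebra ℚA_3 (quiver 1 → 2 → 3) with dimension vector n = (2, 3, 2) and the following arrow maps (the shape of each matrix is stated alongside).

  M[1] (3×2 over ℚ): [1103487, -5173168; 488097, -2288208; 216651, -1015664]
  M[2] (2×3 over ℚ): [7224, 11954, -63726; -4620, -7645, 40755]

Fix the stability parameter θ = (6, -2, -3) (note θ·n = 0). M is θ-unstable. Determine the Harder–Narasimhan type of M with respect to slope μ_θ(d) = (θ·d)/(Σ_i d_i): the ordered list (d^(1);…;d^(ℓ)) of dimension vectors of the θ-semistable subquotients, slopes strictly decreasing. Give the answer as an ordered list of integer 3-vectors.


Via rank(M_{q-1}∘⋯∘M_p): M ≅ I[1,1], I[1,2], I[2,2], I[2,3], I[3,3].
μ_θ-semistable layers: μ^(1)=6; μ^(2)=2; μ^(3)=-2; μ^(4)=-5/2; μ^(5)=-3

((1, 0, 0); (1, 1, 0); (0, 1, 0); (0, 1, 1); (0, 0, 1))


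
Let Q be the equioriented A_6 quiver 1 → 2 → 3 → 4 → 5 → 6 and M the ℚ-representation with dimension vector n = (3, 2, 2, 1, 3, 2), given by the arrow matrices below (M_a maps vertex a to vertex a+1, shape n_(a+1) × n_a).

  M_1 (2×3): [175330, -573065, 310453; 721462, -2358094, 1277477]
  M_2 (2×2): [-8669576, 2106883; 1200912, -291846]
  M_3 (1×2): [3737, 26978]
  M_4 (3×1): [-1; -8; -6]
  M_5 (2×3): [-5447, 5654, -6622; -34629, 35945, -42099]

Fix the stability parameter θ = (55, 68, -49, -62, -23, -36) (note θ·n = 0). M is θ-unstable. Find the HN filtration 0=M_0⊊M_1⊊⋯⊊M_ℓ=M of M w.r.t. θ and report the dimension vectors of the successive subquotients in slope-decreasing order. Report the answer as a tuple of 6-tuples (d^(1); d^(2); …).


Barcode: M ≅ I[1,1], I[1,2], I[1,6], I[3,3], I[5,5], I[5,6]. HN layers by μ_θ (6 steps, strictly decreasing):
  μ^(1)=68; μ^(2)=55; μ^(3)=-47/6; μ^(4)=-23; μ^(5)=-59/2; μ^(6)=-49

((0, 1, 0, 0, 0, 0); (2, 0, 0, 0, 0, 0); (1, 1, 1, 1, 1, 1); (0, 0, 0, 0, 1, 0); (0, 0, 0, 0, 1, 1); (0, 0, 1, 0, 0, 0))


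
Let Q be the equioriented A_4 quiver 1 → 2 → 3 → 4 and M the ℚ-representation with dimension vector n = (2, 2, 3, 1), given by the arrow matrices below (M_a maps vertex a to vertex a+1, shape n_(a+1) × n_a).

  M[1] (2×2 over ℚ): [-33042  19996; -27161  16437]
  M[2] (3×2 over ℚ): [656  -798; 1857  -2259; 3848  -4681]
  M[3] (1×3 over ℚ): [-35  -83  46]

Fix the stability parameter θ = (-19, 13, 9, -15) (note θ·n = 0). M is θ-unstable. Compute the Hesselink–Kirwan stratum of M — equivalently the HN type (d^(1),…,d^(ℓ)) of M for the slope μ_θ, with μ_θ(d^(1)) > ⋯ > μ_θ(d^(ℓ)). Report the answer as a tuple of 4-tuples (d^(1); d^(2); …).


Via rank(M_{q-1}∘⋯∘M_p): M ≅ I[1,3], I[1,4], I[3,3].
μ_θ-semistable layers: μ^(1)=11; μ^(2)=9; μ^(3)=7/3; μ^(4)=-19

((0, 1, 1, 0); (0, 0, 1, 0); (0, 1, 1, 1); (2, 0, 0, 0))


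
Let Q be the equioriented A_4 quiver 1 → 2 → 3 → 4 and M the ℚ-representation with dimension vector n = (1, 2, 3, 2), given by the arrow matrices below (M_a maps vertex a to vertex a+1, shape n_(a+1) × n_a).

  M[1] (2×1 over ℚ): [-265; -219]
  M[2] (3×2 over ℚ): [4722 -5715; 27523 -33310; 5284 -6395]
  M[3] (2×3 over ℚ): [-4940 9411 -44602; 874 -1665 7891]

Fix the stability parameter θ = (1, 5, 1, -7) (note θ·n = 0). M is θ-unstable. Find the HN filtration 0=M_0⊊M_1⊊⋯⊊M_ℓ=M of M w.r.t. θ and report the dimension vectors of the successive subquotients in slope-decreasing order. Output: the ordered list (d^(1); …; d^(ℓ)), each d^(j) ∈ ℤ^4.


Interval decomposition of M: I[1,4], I[2,4], I[3,3].
HN type (ℓ=3): μ^(1)=1; μ^(2)=0; μ^(3)=-1/3

((0, 0, 1, 0); (1, 1, 1, 1); (0, 1, 1, 1))


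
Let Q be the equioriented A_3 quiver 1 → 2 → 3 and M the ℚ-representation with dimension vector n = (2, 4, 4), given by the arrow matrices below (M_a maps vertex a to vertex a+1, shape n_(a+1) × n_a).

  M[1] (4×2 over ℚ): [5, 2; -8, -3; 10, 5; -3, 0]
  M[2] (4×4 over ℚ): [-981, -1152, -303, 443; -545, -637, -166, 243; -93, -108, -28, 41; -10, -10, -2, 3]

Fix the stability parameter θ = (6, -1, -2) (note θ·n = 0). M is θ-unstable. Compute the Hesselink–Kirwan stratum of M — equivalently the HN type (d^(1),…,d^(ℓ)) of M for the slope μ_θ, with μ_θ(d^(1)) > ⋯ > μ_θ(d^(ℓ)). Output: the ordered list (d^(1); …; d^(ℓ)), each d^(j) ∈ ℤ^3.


Interval decomposition of M: I[1,3]^2, I[2,3]^2.
HN type (ℓ=2): μ^(1)=1; μ^(2)=-3/2

((2, 2, 2); (0, 2, 2))


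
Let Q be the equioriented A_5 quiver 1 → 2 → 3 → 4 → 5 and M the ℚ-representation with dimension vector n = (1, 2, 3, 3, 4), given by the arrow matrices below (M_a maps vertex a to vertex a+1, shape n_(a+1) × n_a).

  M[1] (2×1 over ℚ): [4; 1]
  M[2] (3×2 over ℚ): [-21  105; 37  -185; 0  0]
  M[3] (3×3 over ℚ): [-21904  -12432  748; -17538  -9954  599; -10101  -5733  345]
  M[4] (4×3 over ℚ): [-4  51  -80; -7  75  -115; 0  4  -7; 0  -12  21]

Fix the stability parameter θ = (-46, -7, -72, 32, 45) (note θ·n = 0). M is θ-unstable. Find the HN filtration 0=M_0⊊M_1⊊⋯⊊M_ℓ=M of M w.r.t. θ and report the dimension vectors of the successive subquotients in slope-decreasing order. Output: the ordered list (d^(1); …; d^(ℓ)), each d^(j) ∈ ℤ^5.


Barcode: M ≅ I[1,3], I[2,2], I[3,5]^2, I[4,5], I[5,5]. HN layers by μ_θ (6 steps, strictly decreasing):
  μ^(1)=45; μ^(2)=32; μ^(3)=-7; μ^(4)=-79/2; μ^(5)=-46; μ^(6)=-72

((0, 0, 0, 0, 4); (0, 0, 0, 3, 0); (0, 1, 0, 0, 0); (0, 1, 1, 0, 0); (1, 0, 0, 0, 0); (0, 0, 2, 0, 0))


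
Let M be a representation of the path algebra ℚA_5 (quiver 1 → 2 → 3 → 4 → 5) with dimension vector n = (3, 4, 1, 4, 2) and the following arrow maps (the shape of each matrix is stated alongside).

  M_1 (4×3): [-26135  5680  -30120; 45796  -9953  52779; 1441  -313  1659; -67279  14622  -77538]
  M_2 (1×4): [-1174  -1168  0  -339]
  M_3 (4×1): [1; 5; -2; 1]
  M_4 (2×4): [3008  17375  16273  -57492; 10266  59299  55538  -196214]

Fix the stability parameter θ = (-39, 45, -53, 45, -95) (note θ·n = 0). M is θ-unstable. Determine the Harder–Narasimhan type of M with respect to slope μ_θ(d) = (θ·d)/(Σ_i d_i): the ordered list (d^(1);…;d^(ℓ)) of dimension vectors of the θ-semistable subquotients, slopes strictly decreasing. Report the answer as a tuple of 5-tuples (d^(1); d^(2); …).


Via rank(M_{q-1}∘⋯∘M_p): M ≅ I[1,1], I[1,2], I[1,5], I[2,2]^2, I[4,4]^2, I[4,5].
μ_θ-semistable layers: μ^(1)=45; μ^(2)=-29/2; μ^(3)=-25; μ^(4)=-39

((0, 3, 0, 2, 0); (0, 1, 1, 1, 1); (0, 0, 0, 1, 1); (3, 0, 0, 0, 0))


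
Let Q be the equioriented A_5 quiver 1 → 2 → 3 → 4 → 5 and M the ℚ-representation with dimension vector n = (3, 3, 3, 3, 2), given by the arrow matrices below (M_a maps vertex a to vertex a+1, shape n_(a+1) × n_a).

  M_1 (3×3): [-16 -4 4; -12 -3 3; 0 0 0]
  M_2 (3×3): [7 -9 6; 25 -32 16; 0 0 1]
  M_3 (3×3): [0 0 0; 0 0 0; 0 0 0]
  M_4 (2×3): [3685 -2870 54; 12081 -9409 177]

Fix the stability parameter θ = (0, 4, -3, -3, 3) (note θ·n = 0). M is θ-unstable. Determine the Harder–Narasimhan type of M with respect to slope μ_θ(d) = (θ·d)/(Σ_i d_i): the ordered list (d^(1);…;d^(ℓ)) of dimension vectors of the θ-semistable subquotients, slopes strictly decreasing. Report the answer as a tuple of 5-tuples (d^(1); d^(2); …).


Barcode: M ≅ I[1,1]^2, I[1,3], I[2,3]^2, I[4,4], I[4,5]^2. HN layers by μ_θ (4 steps, strictly decreasing):
  μ^(1)=3; μ^(2)=1/2; μ^(3)=0; μ^(4)=-3

((0, 0, 0, 0, 2); (0, 3, 3, 0, 0); (3, 0, 0, 0, 0); (0, 0, 0, 3, 0))


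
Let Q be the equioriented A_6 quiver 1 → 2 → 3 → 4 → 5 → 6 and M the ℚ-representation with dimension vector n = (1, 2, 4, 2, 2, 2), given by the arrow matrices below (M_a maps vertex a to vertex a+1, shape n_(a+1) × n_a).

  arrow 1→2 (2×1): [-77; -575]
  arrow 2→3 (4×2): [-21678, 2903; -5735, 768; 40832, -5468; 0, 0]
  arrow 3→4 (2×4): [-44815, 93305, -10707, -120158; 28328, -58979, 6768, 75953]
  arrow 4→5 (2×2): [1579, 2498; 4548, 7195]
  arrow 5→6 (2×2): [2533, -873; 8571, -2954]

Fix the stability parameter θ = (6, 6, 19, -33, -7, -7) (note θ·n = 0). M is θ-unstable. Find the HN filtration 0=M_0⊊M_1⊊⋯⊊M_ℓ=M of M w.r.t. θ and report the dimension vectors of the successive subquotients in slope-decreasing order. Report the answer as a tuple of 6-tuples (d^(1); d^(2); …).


Barcode: M ≅ I[1,6], I[2,6], I[3,3]^2. HN layers by μ_θ (3 steps, strictly decreasing):
  μ^(1)=19; μ^(2)=-8/3; μ^(3)=-22/5

((0, 0, 2, 0, 0, 0); (1, 1, 1, 1, 1, 1); (0, 1, 1, 1, 1, 1))


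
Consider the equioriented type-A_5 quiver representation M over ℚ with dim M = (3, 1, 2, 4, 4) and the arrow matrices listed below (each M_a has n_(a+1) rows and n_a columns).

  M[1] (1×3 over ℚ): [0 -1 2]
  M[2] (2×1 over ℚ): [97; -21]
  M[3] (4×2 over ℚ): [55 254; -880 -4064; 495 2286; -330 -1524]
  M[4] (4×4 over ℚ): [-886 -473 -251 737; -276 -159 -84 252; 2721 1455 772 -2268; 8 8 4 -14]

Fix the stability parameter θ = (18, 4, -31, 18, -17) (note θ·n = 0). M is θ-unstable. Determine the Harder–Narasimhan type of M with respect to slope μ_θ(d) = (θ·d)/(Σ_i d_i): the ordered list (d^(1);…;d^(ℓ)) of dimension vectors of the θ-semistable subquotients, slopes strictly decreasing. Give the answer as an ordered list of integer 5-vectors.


Barcode: M ≅ I[1,1]^2, I[1,5], I[3,3], I[4,5]^3. HN layers by μ_θ (4 steps, strictly decreasing):
  μ^(1)=18; μ^(2)=1/2; μ^(3)=-3; μ^(4)=-31

((2, 0, 0, 0, 0); (0, 0, 0, 4, 4); (1, 1, 1, 0, 0); (0, 0, 1, 0, 0))


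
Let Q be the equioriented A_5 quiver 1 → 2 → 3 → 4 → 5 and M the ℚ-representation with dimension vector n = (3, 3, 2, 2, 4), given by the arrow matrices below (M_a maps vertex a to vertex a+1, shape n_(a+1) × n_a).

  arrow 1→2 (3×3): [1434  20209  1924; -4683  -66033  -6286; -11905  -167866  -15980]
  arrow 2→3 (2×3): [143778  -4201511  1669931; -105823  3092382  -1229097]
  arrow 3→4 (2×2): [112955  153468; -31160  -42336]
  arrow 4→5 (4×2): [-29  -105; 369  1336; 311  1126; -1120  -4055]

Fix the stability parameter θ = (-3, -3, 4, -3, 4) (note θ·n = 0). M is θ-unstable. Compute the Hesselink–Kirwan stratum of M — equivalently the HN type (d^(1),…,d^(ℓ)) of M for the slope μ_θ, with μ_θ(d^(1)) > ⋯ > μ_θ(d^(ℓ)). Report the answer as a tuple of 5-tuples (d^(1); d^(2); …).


Interval decomposition of M: I[1,2], I[1,3], I[1,5], I[4,5], I[5,5]^2.
HN type (ℓ=3): μ^(1)=4; μ^(2)=1/2; μ^(3)=-3

((0, 0, 1, 0, 4); (0, 0, 1, 1, 0); (3, 3, 0, 1, 0))


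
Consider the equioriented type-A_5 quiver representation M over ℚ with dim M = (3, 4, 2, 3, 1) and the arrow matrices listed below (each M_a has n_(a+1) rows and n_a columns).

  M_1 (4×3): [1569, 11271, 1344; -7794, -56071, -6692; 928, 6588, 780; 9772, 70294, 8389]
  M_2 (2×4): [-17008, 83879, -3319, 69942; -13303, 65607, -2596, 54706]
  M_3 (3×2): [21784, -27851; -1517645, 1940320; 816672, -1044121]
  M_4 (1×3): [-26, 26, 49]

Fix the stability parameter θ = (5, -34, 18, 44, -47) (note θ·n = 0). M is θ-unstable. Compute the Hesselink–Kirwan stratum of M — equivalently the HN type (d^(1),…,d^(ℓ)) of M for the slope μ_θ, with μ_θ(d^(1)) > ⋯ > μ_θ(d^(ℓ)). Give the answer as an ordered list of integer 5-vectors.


Via rank(M_{q-1}∘⋯∘M_p): M ≅ I[1,2], I[1,4], I[1,5], I[2,2], I[4,4].
μ_θ-semistable layers: μ^(1)=44; μ^(2)=18; μ^(3)=5; μ^(4)=-29/2; μ^(5)=-34

((0, 0, 0, 2, 0); (0, 0, 1, 0, 0); (0, 0, 1, 1, 1); (3, 3, 0, 0, 0); (0, 1, 0, 0, 0))


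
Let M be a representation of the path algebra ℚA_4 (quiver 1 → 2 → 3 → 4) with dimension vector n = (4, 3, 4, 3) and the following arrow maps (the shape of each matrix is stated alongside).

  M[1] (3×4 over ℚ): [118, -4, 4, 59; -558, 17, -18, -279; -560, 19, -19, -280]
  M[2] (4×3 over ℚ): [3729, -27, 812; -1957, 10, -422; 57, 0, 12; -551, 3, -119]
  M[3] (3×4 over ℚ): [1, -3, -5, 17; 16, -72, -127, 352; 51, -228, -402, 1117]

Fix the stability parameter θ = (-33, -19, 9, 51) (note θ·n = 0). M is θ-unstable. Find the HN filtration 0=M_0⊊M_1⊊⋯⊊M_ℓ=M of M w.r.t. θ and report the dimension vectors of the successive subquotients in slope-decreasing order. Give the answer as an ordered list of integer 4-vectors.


Via rank(M_{q-1}∘⋯∘M_p): M ≅ I[1,1], I[1,3], I[1,4]^2, I[3,4].
μ_θ-semistable layers: μ^(1)=51; μ^(2)=9; μ^(3)=-19; μ^(4)=-33

((0, 0, 0, 3); (0, 0, 4, 0); (0, 3, 0, 0); (4, 0, 0, 0))


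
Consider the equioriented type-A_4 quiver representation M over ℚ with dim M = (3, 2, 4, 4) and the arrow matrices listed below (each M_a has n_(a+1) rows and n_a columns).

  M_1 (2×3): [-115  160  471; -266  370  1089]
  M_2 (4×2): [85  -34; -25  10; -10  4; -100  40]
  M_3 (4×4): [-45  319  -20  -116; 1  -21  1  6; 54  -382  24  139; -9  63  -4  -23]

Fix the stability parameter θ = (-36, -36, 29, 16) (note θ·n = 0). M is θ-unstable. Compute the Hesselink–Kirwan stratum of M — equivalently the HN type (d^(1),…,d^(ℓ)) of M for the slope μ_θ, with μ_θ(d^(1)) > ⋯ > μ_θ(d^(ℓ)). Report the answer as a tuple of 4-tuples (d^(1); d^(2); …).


Via rank(M_{q-1}∘⋯∘M_p): M ≅ I[1,1], I[1,2], I[1,3], I[3,4]^3, I[4,4].
μ_θ-semistable layers: μ^(1)=29; μ^(2)=45/2; μ^(3)=16; μ^(4)=-36

((0, 0, 1, 0); (0, 0, 3, 3); (0, 0, 0, 1); (3, 2, 0, 0))


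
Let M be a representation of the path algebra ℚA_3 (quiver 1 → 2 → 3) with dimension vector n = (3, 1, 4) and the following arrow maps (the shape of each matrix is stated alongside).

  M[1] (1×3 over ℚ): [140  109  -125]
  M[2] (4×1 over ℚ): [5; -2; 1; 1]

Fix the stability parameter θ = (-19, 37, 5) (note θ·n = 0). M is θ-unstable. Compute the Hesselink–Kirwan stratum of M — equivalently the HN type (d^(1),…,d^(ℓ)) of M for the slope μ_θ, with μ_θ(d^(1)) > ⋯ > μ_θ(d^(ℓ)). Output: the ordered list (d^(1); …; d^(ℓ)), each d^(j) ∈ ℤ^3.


Interval decomposition of M: I[1,1]^2, I[1,3], I[3,3]^3.
HN type (ℓ=3): μ^(1)=21; μ^(2)=5; μ^(3)=-19

((0, 1, 1); (0, 0, 3); (3, 0, 0))


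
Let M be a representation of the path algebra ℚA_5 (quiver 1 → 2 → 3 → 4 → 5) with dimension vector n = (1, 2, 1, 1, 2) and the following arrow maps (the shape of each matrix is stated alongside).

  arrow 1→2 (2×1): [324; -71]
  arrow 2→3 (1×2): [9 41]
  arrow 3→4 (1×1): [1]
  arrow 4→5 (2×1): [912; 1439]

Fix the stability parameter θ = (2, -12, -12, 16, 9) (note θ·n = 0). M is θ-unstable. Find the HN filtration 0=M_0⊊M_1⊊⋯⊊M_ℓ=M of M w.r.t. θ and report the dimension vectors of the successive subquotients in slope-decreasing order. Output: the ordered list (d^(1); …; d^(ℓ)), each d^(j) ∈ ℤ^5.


Interval decomposition of M: I[1,5], I[2,2], I[5,5].
HN type (ℓ=4): μ^(1)=25/2; μ^(2)=9; μ^(3)=-22/3; μ^(4)=-12

((0, 0, 0, 1, 1); (0, 0, 0, 0, 1); (1, 1, 1, 0, 0); (0, 1, 0, 0, 0))


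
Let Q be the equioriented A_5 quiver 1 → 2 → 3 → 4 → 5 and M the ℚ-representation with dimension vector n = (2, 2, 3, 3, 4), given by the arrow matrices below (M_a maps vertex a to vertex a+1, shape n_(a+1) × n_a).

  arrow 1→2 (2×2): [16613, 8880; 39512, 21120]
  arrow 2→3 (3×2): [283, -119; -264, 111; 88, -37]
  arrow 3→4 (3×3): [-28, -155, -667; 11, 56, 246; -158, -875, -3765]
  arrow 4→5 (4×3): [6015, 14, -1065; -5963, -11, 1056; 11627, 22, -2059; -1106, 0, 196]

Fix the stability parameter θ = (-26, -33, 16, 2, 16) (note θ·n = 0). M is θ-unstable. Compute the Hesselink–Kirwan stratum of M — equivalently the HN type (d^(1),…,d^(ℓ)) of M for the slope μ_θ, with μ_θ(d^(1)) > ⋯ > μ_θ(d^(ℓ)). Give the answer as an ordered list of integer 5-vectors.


Interval decomposition of M: I[1,1], I[1,5], I[2,5], I[3,5], I[5,5].
HN type (ℓ=5): μ^(1)=16; μ^(2)=9; μ^(3)=-26; μ^(4)=-59/2; μ^(5)=-33

((0, 0, 0, 0, 4); (0, 0, 3, 3, 0); (1, 0, 0, 0, 0); (1, 1, 0, 0, 0); (0, 1, 0, 0, 0))


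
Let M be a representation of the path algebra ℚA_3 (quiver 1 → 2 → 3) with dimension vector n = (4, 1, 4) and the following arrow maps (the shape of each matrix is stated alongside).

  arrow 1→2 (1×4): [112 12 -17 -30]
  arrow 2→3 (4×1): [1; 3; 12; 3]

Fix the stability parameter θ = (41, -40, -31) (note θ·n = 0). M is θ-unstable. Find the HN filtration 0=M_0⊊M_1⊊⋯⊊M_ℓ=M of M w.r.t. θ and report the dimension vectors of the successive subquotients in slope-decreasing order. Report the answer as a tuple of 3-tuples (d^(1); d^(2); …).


Interval decomposition of M: I[1,1]^3, I[1,3], I[3,3]^3.
HN type (ℓ=3): μ^(1)=41; μ^(2)=-10; μ^(3)=-31

((3, 0, 0); (1, 1, 1); (0, 0, 3))


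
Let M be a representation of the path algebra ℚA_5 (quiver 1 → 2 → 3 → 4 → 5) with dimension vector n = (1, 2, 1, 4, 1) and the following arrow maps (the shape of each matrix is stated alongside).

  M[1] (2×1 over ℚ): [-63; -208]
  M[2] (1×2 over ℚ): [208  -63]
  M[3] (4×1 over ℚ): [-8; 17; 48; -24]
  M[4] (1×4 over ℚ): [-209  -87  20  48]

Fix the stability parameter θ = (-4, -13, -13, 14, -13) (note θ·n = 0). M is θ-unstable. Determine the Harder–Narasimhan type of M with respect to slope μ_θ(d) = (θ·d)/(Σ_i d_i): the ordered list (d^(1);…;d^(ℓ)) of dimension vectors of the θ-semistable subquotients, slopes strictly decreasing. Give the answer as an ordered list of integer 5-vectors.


Barcode: M ≅ I[1,2], I[2,5], I[4,4]^3. HN layers by μ_θ (4 steps, strictly decreasing):
  μ^(1)=14; μ^(2)=1/2; μ^(3)=-17/2; μ^(4)=-13

((0, 0, 0, 3, 0); (0, 0, 0, 1, 1); (1, 1, 0, 0, 0); (0, 1, 1, 0, 0))


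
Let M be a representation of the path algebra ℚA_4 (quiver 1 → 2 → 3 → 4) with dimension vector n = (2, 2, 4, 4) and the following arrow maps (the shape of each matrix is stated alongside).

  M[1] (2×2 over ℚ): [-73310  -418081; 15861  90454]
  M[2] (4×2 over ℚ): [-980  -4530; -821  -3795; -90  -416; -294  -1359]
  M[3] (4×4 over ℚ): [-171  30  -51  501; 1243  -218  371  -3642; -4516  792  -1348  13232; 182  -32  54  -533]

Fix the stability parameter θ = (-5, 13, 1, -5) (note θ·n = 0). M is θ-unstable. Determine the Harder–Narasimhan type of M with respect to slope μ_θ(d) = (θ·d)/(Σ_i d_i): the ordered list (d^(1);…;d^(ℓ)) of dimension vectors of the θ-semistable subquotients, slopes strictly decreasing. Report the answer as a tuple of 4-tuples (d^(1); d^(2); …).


Via rank(M_{q-1}∘⋯∘M_p): M ≅ I[1,3], I[1,4], I[3,3], I[3,4], I[4,4]^2.
μ_θ-semistable layers: μ^(1)=7; μ^(2)=3; μ^(3)=1; μ^(4)=-2; μ^(5)=-5

((0, 1, 1, 0); (0, 1, 1, 1); (0, 0, 1, 0); (0, 0, 1, 1); (2, 0, 0, 2))


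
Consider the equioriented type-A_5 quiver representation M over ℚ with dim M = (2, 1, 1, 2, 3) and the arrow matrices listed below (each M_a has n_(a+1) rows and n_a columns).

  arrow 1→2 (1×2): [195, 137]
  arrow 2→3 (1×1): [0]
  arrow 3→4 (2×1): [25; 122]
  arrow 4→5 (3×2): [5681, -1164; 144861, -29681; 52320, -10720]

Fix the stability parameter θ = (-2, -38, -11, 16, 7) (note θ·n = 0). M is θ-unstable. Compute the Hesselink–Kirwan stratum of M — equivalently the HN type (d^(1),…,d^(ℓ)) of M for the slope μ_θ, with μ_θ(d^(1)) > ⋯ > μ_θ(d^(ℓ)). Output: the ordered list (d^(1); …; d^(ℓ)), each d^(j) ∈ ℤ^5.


Barcode: M ≅ I[1,1], I[1,2], I[3,5], I[4,5], I[5,5]. HN layers by μ_θ (5 steps, strictly decreasing):
  μ^(1)=23/2; μ^(2)=7; μ^(3)=-2; μ^(4)=-11; μ^(5)=-20

((0, 0, 0, 2, 2); (0, 0, 0, 0, 1); (1, 0, 0, 0, 0); (0, 0, 1, 0, 0); (1, 1, 0, 0, 0))


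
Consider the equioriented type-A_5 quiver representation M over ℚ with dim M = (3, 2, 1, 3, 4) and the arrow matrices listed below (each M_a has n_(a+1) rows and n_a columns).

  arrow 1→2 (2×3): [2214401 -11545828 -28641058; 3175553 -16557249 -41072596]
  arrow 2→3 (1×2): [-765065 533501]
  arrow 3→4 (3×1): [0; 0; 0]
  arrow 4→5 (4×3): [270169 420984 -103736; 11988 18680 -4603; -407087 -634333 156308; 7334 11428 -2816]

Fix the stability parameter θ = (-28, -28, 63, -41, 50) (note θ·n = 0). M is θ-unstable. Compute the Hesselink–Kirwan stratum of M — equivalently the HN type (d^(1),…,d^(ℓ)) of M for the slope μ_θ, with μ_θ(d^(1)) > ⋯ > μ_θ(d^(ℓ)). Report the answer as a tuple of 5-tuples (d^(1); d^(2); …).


Barcode: M ≅ I[1,1], I[1,2], I[1,3], I[4,5]^3, I[5,5]. HN layers by μ_θ (4 steps, strictly decreasing):
  μ^(1)=63; μ^(2)=50; μ^(3)=-28; μ^(4)=-41

((0, 0, 1, 0, 0); (0, 0, 0, 0, 4); (3, 2, 0, 0, 0); (0, 0, 0, 3, 0))


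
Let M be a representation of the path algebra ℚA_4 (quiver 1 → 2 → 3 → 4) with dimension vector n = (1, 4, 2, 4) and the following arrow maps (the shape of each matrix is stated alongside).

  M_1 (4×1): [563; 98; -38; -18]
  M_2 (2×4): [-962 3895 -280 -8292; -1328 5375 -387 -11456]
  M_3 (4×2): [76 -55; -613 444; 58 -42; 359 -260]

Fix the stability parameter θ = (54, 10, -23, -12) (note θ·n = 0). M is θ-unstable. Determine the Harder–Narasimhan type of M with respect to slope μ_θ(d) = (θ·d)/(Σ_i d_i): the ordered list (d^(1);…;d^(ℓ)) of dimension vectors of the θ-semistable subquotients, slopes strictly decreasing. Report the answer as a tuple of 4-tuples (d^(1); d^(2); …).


Interval decomposition of M: I[1,2], I[2,2], I[2,4]^2, I[4,4]^2.
HN type (ℓ=4): μ^(1)=32; μ^(2)=10; μ^(3)=-25/3; μ^(4)=-12

((1, 1, 0, 0); (0, 1, 0, 0); (0, 2, 2, 2); (0, 0, 0, 2))


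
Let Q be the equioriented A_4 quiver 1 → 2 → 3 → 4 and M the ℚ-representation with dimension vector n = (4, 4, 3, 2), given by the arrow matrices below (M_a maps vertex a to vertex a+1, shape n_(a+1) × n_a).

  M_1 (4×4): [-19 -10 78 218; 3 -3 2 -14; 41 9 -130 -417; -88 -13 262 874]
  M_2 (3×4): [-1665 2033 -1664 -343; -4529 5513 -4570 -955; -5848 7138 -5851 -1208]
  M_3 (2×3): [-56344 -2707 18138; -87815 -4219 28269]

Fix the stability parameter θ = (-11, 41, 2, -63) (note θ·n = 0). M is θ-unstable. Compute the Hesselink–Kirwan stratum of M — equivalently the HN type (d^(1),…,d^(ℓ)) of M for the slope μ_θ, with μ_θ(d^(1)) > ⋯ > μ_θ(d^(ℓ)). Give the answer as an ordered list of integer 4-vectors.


Via rank(M_{q-1}∘⋯∘M_p): M ≅ I[1,2], I[1,3], I[1,4]^2.
μ_θ-semistable layers: μ^(1)=41; μ^(2)=43/2; μ^(3)=-20/3; μ^(4)=-11

((0, 1, 0, 0); (0, 1, 1, 0); (0, 2, 2, 2); (4, 0, 0, 0))


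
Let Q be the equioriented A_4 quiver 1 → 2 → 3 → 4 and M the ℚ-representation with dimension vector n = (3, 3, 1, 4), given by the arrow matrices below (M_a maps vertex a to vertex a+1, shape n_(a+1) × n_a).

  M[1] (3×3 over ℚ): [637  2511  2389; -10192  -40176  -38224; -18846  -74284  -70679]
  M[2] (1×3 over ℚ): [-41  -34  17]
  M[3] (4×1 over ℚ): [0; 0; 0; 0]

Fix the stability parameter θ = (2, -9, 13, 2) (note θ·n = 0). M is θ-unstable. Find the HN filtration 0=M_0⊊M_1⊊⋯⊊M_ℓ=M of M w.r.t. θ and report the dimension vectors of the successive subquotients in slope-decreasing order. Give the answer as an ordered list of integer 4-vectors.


Barcode: M ≅ I[1,1], I[1,2], I[1,3], I[2,2], I[4,4]^4. HN layers by μ_θ (4 steps, strictly decreasing):
  μ^(1)=13; μ^(2)=2; μ^(3)=-7/2; μ^(4)=-9

((0, 0, 1, 0); (1, 0, 0, 4); (2, 2, 0, 0); (0, 1, 0, 0))


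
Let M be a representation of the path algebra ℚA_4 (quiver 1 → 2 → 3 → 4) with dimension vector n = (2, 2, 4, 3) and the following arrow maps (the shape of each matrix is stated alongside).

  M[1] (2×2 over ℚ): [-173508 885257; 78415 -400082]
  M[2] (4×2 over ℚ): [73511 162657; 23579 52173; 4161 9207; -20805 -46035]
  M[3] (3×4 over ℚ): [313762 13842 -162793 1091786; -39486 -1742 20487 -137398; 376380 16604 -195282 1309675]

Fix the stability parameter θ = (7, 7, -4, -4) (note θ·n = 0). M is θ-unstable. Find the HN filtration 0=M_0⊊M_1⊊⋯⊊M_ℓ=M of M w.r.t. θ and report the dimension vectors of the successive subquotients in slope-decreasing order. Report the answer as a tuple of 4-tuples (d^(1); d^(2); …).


Interval decomposition of M: I[1,2], I[1,4], I[3,3]^2, I[3,4], I[4,4].
HN type (ℓ=3): μ^(1)=7; μ^(2)=3/2; μ^(3)=-4

((1, 1, 0, 0); (1, 1, 1, 1); (0, 0, 3, 2))
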